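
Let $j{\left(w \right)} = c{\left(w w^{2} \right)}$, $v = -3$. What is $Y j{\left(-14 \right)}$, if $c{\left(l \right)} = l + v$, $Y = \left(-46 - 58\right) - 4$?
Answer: $296676$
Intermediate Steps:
$Y = -108$ ($Y = -104 - 4 = -108$)
$c{\left(l \right)} = -3 + l$ ($c{\left(l \right)} = l - 3 = -3 + l$)
$j{\left(w \right)} = -3 + w^{3}$ ($j{\left(w \right)} = -3 + w w^{2} = -3 + w^{3}$)
$Y j{\left(-14 \right)} = - 108 \left(-3 + \left(-14\right)^{3}\right) = - 108 \left(-3 - 2744\right) = \left(-108\right) \left(-2747\right) = 296676$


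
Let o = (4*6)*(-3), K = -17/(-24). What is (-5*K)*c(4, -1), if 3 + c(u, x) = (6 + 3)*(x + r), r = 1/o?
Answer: 8245/192 ≈ 42.943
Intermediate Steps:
K = 17/24 (K = -17*(-1/24) = 17/24 ≈ 0.70833)
o = -72 (o = 24*(-3) = -72)
r = -1/72 (r = 1/(-72) = -1/72 ≈ -0.013889)
c(u, x) = -25/8 + 9*x (c(u, x) = -3 + (6 + 3)*(x - 1/72) = -3 + 9*(-1/72 + x) = -3 + (-⅛ + 9*x) = -25/8 + 9*x)
(-5*K)*c(4, -1) = (-5*17/24)*(-25/8 + 9*(-1)) = -85*(-25/8 - 9)/24 = -85/24*(-97/8) = 8245/192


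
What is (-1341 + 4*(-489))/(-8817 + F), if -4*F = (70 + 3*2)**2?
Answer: 3297/10261 ≈ 0.32131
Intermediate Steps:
F = -1444 (F = -(70 + 3*2)**2/4 = -(70 + 6)**2/4 = -1/4*76**2 = -1/4*5776 = -1444)
(-1341 + 4*(-489))/(-8817 + F) = (-1341 + 4*(-489))/(-8817 - 1444) = (-1341 - 1956)/(-10261) = -3297*(-1/10261) = 3297/10261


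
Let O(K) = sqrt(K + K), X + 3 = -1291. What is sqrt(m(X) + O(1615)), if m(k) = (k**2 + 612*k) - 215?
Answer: sqrt(882293 + sqrt(3230)) ≈ 939.33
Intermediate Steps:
X = -1294 (X = -3 - 1291 = -1294)
O(K) = sqrt(2)*sqrt(K) (O(K) = sqrt(2*K) = sqrt(2)*sqrt(K))
m(k) = -215 + k**2 + 612*k
sqrt(m(X) + O(1615)) = sqrt((-215 + (-1294)**2 + 612*(-1294)) + sqrt(2)*sqrt(1615)) = sqrt((-215 + 1674436 - 791928) + sqrt(3230)) = sqrt(882293 + sqrt(3230))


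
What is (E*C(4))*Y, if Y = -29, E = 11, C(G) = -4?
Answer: 1276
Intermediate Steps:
(E*C(4))*Y = (11*(-4))*(-29) = -44*(-29) = 1276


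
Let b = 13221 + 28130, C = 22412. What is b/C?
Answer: 41351/22412 ≈ 1.8450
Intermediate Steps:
b = 41351
b/C = 41351/22412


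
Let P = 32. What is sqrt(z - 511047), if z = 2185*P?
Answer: I*sqrt(441127) ≈ 664.17*I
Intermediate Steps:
z = 69920 (z = 2185*32 = 69920)
sqrt(z - 511047) = sqrt(69920 - 511047) = sqrt(-441127) = I*sqrt(441127)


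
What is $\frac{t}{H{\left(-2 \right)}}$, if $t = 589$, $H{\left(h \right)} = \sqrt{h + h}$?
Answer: $- \frac{589 i}{2} \approx - 294.5 i$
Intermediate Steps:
$H{\left(h \right)} = \sqrt{2} \sqrt{h}$ ($H{\left(h \right)} = \sqrt{2 h} = \sqrt{2} \sqrt{h}$)
$\frac{t}{H{\left(-2 \right)}} = \frac{589}{\sqrt{2} \sqrt{-2}} = \frac{589}{\sqrt{2} i \sqrt{2}} = \frac{589}{2 i} = 589 \left(- \frac{i}{2}\right) = - \frac{589 i}{2}$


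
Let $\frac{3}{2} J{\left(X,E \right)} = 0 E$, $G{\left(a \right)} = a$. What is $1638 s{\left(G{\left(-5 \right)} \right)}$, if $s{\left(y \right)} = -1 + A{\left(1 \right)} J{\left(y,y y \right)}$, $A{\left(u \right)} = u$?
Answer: $-1638$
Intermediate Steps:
$J{\left(X,E \right)} = 0$ ($J{\left(X,E \right)} = \frac{2 \cdot 0 E}{3} = \frac{2}{3} \cdot 0 = 0$)
$s{\left(y \right)} = -1$ ($s{\left(y \right)} = -1 + 1 \cdot 0 = -1 + 0 = -1$)
$1638 s{\left(G{\left(-5 \right)} \right)} = 1638 \left(-1\right) = -1638$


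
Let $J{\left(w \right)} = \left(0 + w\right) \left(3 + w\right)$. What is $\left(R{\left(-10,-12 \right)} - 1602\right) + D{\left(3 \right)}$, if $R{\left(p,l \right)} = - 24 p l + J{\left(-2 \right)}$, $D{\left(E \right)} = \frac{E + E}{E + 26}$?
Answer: $- \frac{130030}{29} \approx -4483.8$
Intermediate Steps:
$D{\left(E \right)} = \frac{2 E}{26 + E}$
$J{\left(w \right)} = w \left(3 + w\right)$
$R{\left(p,l \right)} = -2 - 24 l p$ ($R{\left(p,l \right)} = - 24 p l - 2 \left(3 - 2\right) = - 24 l p - 2 = -2 - 24 l p$)
$\left(R{\left(-10,-12 \right)} - 1602\right) + D{\left(3 \right)} = \left(\left(-2 - \left(-288\right) \left(-10\right)\right) - 1602\right) + 2 \cdot 3 \frac{1}{26 + 3} = \left(\left(-2 - 2880\right) - 1602\right) + 2 \cdot 3 \cdot \frac{1}{29} = \left(-2882 - 1602\right) + 2 \cdot 3 \cdot \frac{1}{29} = -4484 + \frac{6}{29} = - \frac{130030}{29}$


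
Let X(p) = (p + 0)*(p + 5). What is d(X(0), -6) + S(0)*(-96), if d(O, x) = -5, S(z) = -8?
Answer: 763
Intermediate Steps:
X(p) = p*(5 + p)
d(X(0), -6) + S(0)*(-96) = -5 - 8*(-96) = -5 + 768 = 763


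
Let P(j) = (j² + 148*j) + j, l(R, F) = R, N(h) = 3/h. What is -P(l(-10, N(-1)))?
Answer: 1390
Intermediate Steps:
P(j) = j² + 149*j
-P(l(-10, N(-1))) = -(-10)*(149 - 10) = -(-10)*139 = -1*(-1390) = 1390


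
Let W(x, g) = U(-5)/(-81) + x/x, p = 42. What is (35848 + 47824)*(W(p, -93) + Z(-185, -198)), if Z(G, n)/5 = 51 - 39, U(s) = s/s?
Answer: 413339680/81 ≈ 5.1030e+6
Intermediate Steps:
U(s) = 1
W(x, g) = 80/81 (W(x, g) = 1/(-81) + x/x = 1*(-1/81) + 1 = -1/81 + 1 = 80/81)
Z(G, n) = 60 (Z(G, n) = 5*(51 - 39) = 5*12 = 60)
(35848 + 47824)*(W(p, -93) + Z(-185, -198)) = (35848 + 47824)*(80/81 + 60) = 83672*(4940/81) = 413339680/81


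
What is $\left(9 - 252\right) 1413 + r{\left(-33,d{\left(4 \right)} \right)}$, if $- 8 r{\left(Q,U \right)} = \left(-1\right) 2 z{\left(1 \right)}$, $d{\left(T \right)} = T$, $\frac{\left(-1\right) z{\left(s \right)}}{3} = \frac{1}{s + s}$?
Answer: $- \frac{2746875}{8} \approx -3.4336 \cdot 10^{5}$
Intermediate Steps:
$z{\left(s \right)} = - \frac{3}{2 s}$ ($z{\left(s \right)} = - \frac{3}{s + s} = - \frac{3}{2 s}$)
$r{\left(Q,U \right)} = - \frac{3}{8}$ ($r{\left(Q,U \right)} = - \frac{\left(-1\right) 2 \left(- \frac{3}{2 \cdot 1}\right)}{8} = - \frac{\left(-2\right) \left(\left(- \frac{3}{2}\right) 1\right)}{8} = - \frac{\left(-2\right) \left(- \frac{3}{2}\right)}{8} = \left(- \frac{1}{8}\right) 3 = - \frac{3}{8}$)
$\left(9 - 252\right) 1413 + r{\left(-33,d{\left(4 \right)} \right)} = \left(9 - 252\right) 1413 - \frac{3}{8} = \left(-243\right) 1413 - \frac{3}{8} = -343359 - \frac{3}{8} = - \frac{2746875}{8}$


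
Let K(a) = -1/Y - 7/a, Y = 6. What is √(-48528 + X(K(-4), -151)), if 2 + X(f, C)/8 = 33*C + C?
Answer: 4*I*√5601 ≈ 299.36*I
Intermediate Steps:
K(a) = -⅙ - 7/a (K(a) = -1/6 - 7/a = -1*⅙ - 7/a = -⅙ - 7/a)
X(f, C) = -16 + 272*C (X(f, C) = -16 + 8*(33*C + C) = -16 + 8*(34*C) = -16 + 272*C)
√(-48528 + X(K(-4), -151)) = √(-48528 + (-16 + 272*(-151))) = √(-48528 + (-16 - 41072)) = √(-48528 - 41088) = √(-89616) = 4*I*√5601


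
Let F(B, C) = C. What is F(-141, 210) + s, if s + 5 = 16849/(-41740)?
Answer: 8539851/41740 ≈ 204.60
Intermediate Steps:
s = -225549/41740 (s = -5 + 16849/(-41740) = -5 + 16849*(-1/41740) = -5 - 16849/41740 = -225549/41740 ≈ -5.4037)
F(-141, 210) + s = 210 - 225549/41740 = 8539851/41740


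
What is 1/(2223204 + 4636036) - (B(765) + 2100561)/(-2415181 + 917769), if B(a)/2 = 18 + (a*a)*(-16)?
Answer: -4073066388011/366825295960 ≈ -11.104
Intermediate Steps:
B(a) = 36 - 32*a² (B(a) = 2*(18 + (a*a)*(-16)) = 2*(18 + a²*(-16)) = 2*(18 - 16*a²) = 36 - 32*a²)
1/(2223204 + 4636036) - (B(765) + 2100561)/(-2415181 + 917769) = 1/(2223204 + 4636036) - ((36 - 32*765²) + 2100561)/(-2415181 + 917769) = 1/6859240 - ((36 - 32*585225) + 2100561)/(-1497412) = 1/6859240 - ((36 - 18727200) + 2100561)*(-1)/1497412 = 1/6859240 - (-18727164 + 2100561)*(-1)/1497412 = 1/6859240 - (-16626603)*(-1)/1497412 = 1/6859240 - 1*2375229/213916 = 1/6859240 - 2375229/213916 = -4073066388011/366825295960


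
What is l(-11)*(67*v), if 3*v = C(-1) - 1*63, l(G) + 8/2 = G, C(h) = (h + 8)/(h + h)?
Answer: 44555/2 ≈ 22278.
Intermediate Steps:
C(h) = (8 + h)/(2*h) (C(h) = (8 + h)/((2*h)) = (8 + h)*(1/(2*h)) = (8 + h)/(2*h))
l(G) = -4 + G
v = -133/6 (v = ((½)*(8 - 1)/(-1) - 1*63)/3 = ((½)*(-1)*7 - 63)/3 = (-7/2 - 63)/3 = (⅓)*(-133/2) = -133/6 ≈ -22.167)
l(-11)*(67*v) = (-4 - 11)*(67*(-133/6)) = -15*(-8911/6) = 44555/2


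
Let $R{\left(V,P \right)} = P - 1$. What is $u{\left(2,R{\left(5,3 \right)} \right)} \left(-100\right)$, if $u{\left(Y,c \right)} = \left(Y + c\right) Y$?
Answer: $-800$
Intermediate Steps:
$R{\left(V,P \right)} = -1 + P$ ($R{\left(V,P \right)} = P - 1 = -1 + P$)
$u{\left(Y,c \right)} = Y \left(Y + c\right)$
$u{\left(2,R{\left(5,3 \right)} \right)} \left(-100\right) = 2 \left(2 + \left(-1 + 3\right)\right) \left(-100\right) = 2 \left(2 + 2\right) \left(-100\right) = 2 \cdot 4 \left(-100\right) = 8 \left(-100\right) = -800$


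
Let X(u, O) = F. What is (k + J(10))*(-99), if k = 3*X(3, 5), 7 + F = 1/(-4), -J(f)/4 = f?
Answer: 24453/4 ≈ 6113.3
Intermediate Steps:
J(f) = -4*f
F = -29/4 (F = -7 + 1/(-4) = -7 - ¼ = -29/4 ≈ -7.2500)
X(u, O) = -29/4
k = -87/4 (k = 3*(-29/4) = -87/4 ≈ -21.750)
(k + J(10))*(-99) = (-87/4 - 4*10)*(-99) = (-87/4 - 40)*(-99) = -247/4*(-99) = 24453/4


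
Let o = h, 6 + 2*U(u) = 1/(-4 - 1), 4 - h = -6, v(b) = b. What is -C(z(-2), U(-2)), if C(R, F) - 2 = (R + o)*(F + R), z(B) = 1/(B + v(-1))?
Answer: 2807/90 ≈ 31.189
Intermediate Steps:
h = 10 (h = 4 - 1*(-6) = 4 + 6 = 10)
U(u) = -31/10 (U(u) = -3 + 1/(2*(-4 - 1)) = -3 + (1/2)/(-5) = -3 + (1/2)*(-1/5) = -3 - 1/10 = -31/10)
o = 10
z(B) = 1/(-1 + B) (z(B) = 1/(B - 1) = 1/(-1 + B))
C(R, F) = 2 + (10 + R)*(F + R) (C(R, F) = 2 + (R + 10)*(F + R) = 2 + (10 + R)*(F + R))
-C(z(-2), U(-2)) = -(2 + (1/(-1 - 2))**2 + 10*(-31/10) + 10/(-1 - 2) - 31/(10*(-1 - 2))) = -(2 + (1/(-3))**2 - 31 + 10/(-3) - 31/10/(-3)) = -(2 + (-1/3)**2 - 31 + 10*(-1/3) - 31/10*(-1/3)) = -(2 + 1/9 - 31 - 10/3 + 31/30) = -1*(-2807/90) = 2807/90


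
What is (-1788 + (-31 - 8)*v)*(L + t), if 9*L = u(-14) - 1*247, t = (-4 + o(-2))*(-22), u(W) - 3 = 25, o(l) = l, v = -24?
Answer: -91732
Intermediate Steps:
u(W) = 28 (u(W) = 3 + 25 = 28)
t = 132 (t = (-4 - 2)*(-22) = -6*(-22) = 132)
L = -73/3 (L = (28 - 1*247)/9 = (28 - 247)/9 = (⅑)*(-219) = -73/3 ≈ -24.333)
(-1788 + (-31 - 8)*v)*(L + t) = (-1788 + (-31 - 8)*(-24))*(-73/3 + 132) = (-1788 - 39*(-24))*(323/3) = (-1788 + 936)*(323/3) = -852*323/3 = -91732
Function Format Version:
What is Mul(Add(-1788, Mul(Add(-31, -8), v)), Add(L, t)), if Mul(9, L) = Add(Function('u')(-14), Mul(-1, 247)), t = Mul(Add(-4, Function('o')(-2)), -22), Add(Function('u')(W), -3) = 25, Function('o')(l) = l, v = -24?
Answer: -91732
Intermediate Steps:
Function('u')(W) = 28 (Function('u')(W) = Add(3, 25) = 28)
t = 132 (t = Mul(Add(-4, -2), -22) = Mul(-6, -22) = 132)
L = Rational(-73, 3) (L = Mul(Rational(1, 9), Add(28, Mul(-1, 247))) = Mul(Rational(1, 9), Add(28, -247)) = Mul(Rational(1, 9), -219) = Rational(-73, 3) ≈ -24.333)
Mul(Add(-1788, Mul(Add(-31, -8), v)), Add(L, t)) = Mul(Add(-1788, Mul(Add(-31, -8), -24)), Add(Rational(-73, 3), 132)) = Mul(Add(-1788, Mul(-39, -24)), Rational(323, 3)) = Mul(Add(-1788, 936), Rational(323, 3)) = Mul(-852, Rational(323, 3)) = -91732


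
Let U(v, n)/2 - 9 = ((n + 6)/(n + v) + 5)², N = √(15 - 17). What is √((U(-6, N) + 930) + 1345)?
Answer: √((39485 - 14046*I*√2)/(17 - 6*I*√2)) ≈ 48.232 - 0.07602*I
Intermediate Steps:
N = I*√2 (N = √(-2) = I*√2 ≈ 1.4142*I)
U(v, n) = 18 + 2*(5 + (6 + n)/(n + v))² (U(v, n) = 18 + 2*((n + 6)/(n + v) + 5)² = 18 + 2*((6 + n)/(n + v) + 5)² = 18 + 2*(5 + (6 + n)/(n + v))²)
√((U(-6, N) + 930) + 1345) = √(((18 + 2*(6 + 5*(-6) + 6*(I*√2))²/(I*√2 - 6)²) + 930) + 1345) = √(((18 + 2*(6 - 30 + 6*I*√2)²/(-6 + I*√2)²) + 930) + 1345) = √(((18 + 2*(-24 + 6*I*√2)²/(-6 + I*√2)²) + 930) + 1345) = √((948 + 2*(-24 + 6*I*√2)²/(-6 + I*√2)²) + 1345) = √(2293 + 2*(-24 + 6*I*√2)²/(-6 + I*√2)²)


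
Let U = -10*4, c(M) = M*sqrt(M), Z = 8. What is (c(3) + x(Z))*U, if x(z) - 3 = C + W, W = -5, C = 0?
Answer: 80 - 120*sqrt(3) ≈ -127.85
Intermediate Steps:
c(M) = M**(3/2)
U = -40
x(z) = -2 (x(z) = 3 + (0 - 5) = 3 - 5 = -2)
(c(3) + x(Z))*U = (3**(3/2) - 2)*(-40) = (3*sqrt(3) - 2)*(-40) = (-2 + 3*sqrt(3))*(-40) = 80 - 120*sqrt(3)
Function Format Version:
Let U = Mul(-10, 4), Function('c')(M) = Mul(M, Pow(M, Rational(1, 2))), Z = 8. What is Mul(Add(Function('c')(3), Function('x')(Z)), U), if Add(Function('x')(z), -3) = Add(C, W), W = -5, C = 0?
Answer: Add(80, Mul(-120, Pow(3, Rational(1, 2)))) ≈ -127.85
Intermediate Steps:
Function('c')(M) = Pow(M, Rational(3, 2))
U = -40
Function('x')(z) = -2 (Function('x')(z) = Add(3, Add(0, -5)) = Add(3, -5) = -2)
Mul(Add(Function('c')(3), Function('x')(Z)), U) = Mul(Add(Pow(3, Rational(3, 2)), -2), -40) = Mul(Add(Mul(3, Pow(3, Rational(1, 2))), -2), -40) = Mul(Add(-2, Mul(3, Pow(3, Rational(1, 2)))), -40) = Add(80, Mul(-120, Pow(3, Rational(1, 2))))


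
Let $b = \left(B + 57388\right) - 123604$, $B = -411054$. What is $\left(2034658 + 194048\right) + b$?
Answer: $1751436$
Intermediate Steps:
$b = -477270$ ($b = \left(-411054 + 57388\right) - 123604 = -353666 - 123604 = -477270$)
$\left(2034658 + 194048\right) + b = \left(2034658 + 194048\right) - 477270 = 2228706 - 477270 = 1751436$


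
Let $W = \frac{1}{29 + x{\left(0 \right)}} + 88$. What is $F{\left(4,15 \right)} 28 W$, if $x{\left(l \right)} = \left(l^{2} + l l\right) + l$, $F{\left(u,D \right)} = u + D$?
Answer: $\frac{1358196}{29} \approx 46834.0$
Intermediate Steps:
$F{\left(u,D \right)} = D + u$
$x{\left(l \right)} = l + 2 l^{2}$ ($x{\left(l \right)} = \left(l^{2} + l^{2}\right) + l = 2 l^{2} + l = l + 2 l^{2}$)
$W = \frac{2553}{29}$ ($W = \frac{1}{29 + 0 \left(1 + 2 \cdot 0\right)} + 88 = \frac{1}{29 + 0 \left(1 + 0\right)} + 88 = \frac{1}{29 + 0 \cdot 1} + 88 = \frac{1}{29 + 0} + 88 = \frac{1}{29} + 88 = \frac{2553}{29} \approx 88.034$)
$F{\left(4,15 \right)} 28 W = \left(15 + 4\right) 28 \cdot \frac{2553}{29} = 19 \cdot 28 \cdot \frac{2553}{29} = 532 \cdot \frac{2553}{29} = \frac{1358196}{29}$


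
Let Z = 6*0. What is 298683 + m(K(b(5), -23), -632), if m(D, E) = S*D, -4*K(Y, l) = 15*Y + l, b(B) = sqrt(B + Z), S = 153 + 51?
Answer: 299856 - 765*sqrt(5) ≈ 2.9815e+5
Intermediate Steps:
Z = 0
S = 204
b(B) = sqrt(B) (b(B) = sqrt(B + 0) = sqrt(B))
K(Y, l) = -15*Y/4 - l/4 (K(Y, l) = -(15*Y + l)/4 = -(l + 15*Y)/4 = -15*Y/4 - l/4)
m(D, E) = 204*D
298683 + m(K(b(5), -23), -632) = 298683 + 204*(-15*sqrt(5)/4 - 1/4*(-23)) = 298683 + 204*(-15*sqrt(5)/4 + 23/4) = 298683 + 204*(23/4 - 15*sqrt(5)/4) = 298683 + (1173 - 765*sqrt(5)) = 299856 - 765*sqrt(5)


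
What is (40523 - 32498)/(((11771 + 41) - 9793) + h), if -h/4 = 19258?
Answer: -8025/75013 ≈ -0.10698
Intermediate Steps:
h = -77032 (h = -4*19258 = -77032)
(40523 - 32498)/(((11771 + 41) - 9793) + h) = (40523 - 32498)/(((11771 + 41) - 9793) - 77032) = 8025/((11812 - 9793) - 77032) = 8025/(2019 - 77032) = 8025/(-75013) = 8025*(-1/75013) = -8025/75013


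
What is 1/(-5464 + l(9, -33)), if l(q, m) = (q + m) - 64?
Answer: -1/5552 ≈ -0.00018012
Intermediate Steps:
l(q, m) = -64 + m + q (l(q, m) = (m + q) - 64 = -64 + m + q)
1/(-5464 + l(9, -33)) = 1/(-5464 + (-64 - 33 + 9)) = 1/(-5464 - 88) = 1/(-5552) = -1/5552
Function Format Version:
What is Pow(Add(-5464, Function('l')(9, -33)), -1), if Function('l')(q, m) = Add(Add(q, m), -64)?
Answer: Rational(-1, 5552) ≈ -0.00018012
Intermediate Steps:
Function('l')(q, m) = Add(-64, m, q) (Function('l')(q, m) = Add(Add(m, q), -64) = Add(-64, m, q))
Pow(Add(-5464, Function('l')(9, -33)), -1) = Pow(Add(-5464, Add(-64, -33, 9)), -1) = Pow(Add(-5464, -88), -1) = Pow(-5552, -1) = Rational(-1, 5552)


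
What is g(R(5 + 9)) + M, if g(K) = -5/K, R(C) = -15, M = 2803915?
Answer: 8411746/3 ≈ 2.8039e+6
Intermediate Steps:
g(R(5 + 9)) + M = -5/(-15) + 2803915 = -5*(-1/15) + 2803915 = ⅓ + 2803915 = 8411746/3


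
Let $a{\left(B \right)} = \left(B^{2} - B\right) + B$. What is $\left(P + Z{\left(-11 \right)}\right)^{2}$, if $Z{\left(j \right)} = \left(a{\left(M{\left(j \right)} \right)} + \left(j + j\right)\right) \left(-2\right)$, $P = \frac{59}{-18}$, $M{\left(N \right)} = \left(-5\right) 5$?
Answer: $\frac{473802289}{324} \approx 1.4624 \cdot 10^{6}$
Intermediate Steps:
$M{\left(N \right)} = -25$
$a{\left(B \right)} = B^{2}$
$P = - \frac{59}{18}$ ($P = 59 \left(- \frac{1}{18}\right) = - \frac{59}{18} \approx -3.2778$)
$Z{\left(j \right)} = -1250 - 4 j$ ($Z{\left(j \right)} = \left(\left(-25\right)^{2} + \left(j + j\right)\right) \left(-2\right) = \left(625 + 2 j\right) \left(-2\right) = -1250 - 4 j$)
$\left(P + Z{\left(-11 \right)}\right)^{2} = \left(- \frac{59}{18} - 1206\right)^{2} = \left(- \frac{21767}{18}\right)^{2} = \frac{473802289}{324}$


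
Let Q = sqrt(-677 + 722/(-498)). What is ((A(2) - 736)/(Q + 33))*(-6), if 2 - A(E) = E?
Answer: 36286272/440095 - 4416*I*sqrt(42064566)/440095 ≈ 82.451 - 65.079*I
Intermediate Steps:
Q = I*sqrt(42064566)/249 (Q = sqrt(-677 + 722*(-1/498)) = sqrt(-677 - 361/249) = sqrt(-168934/249) = I*sqrt(42064566)/249 ≈ 26.047*I)
A(E) = 2 - E
((A(2) - 736)/(Q + 33))*(-6) = (((2 - 1*2) - 736)/(I*sqrt(42064566)/249 + 33))*(-6) = (((2 - 2) - 736)/(33 + I*sqrt(42064566)/249))*(-6) = ((0 - 736)/(33 + I*sqrt(42064566)/249))*(-6) = -736/(33 + I*sqrt(42064566)/249)*(-6) = 4416/(33 + I*sqrt(42064566)/249)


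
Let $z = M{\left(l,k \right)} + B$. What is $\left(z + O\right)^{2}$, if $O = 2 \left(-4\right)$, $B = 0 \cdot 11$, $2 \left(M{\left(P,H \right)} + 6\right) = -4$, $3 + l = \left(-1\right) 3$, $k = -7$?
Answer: $256$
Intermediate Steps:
$l = -6$ ($l = -3 - 3 = -6$)
$M{\left(P,H \right)} = -8$ ($M{\left(P,H \right)} = -6 + \frac{1}{2} \left(-4\right) = -6 - 2 = -8$)
$B = 0$
$O = -8$
$z = -8$ ($z = -8 + 0 = -8$)
$\left(z + O\right)^{2} = \left(-8 - 8\right)^{2} = \left(-16\right)^{2} = 256$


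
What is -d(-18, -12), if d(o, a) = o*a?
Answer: -216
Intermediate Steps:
d(o, a) = a*o
-d(-18, -12) = -(-12)*(-18) = -1*216 = -216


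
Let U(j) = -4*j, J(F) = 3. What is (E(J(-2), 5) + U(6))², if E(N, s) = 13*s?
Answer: 1681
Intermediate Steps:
(E(J(-2), 5) + U(6))² = (13*5 - 4*6)² = (65 - 24)² = 41² = 1681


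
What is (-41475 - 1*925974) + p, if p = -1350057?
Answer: -2317506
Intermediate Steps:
(-41475 - 1*925974) + p = (-41475 - 1*925974) - 1350057 = (-41475 - 925974) - 1350057 = -967449 - 1350057 = -2317506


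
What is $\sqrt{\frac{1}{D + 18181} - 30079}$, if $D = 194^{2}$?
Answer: $\frac{i \sqrt{93712252075814}}{55817} \approx 173.43 i$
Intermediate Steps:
$D = 37636$
$\sqrt{\frac{1}{D + 18181} - 30079} = \sqrt{\frac{1}{37636 + 18181} - 30079} = \sqrt{\frac{1}{55817} - 30079} = \sqrt{- \frac{1678919542}{55817}} = \frac{i \sqrt{93712252075814}}{55817}$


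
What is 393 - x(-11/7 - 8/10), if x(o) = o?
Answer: 13838/35 ≈ 395.37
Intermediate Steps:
393 - x(-11/7 - 8/10) = 393 - (-11/7 - 8/10) = 393 - (-11*⅐ - 8*⅒) = 393 - (-11/7 - ⅘) = 393 - 1*(-83/35) = 393 + 83/35 = 13838/35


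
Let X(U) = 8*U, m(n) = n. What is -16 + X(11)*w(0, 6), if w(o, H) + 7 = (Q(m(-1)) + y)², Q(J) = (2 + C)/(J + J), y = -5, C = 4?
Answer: 5000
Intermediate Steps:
Q(J) = 3/J (Q(J) = (2 + 4)/(J + J) = 6/((2*J)) = 6*(1/(2*J)) = 3/J)
w(o, H) = 57 (w(o, H) = -7 + (3/(-1) - 5)² = -7 + (3*(-1) - 5)² = -7 + (-3 - 5)² = -7 + (-8)² = -7 + 64 = 57)
-16 + X(11)*w(0, 6) = -16 + (8*11)*57 = -16 + 88*57 = -16 + 5016 = 5000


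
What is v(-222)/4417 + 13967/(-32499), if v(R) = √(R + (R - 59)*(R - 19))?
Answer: -13967/32499 + √67499/4417 ≈ -0.37095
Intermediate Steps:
v(R) = √(R + (-59 + R)*(-19 + R))
v(-222)/4417 + 13967/(-32499) = √(1121 + (-222)² - 77*(-222))/4417 + 13967/(-32499) = √(1121 + 49284 + 17094)*(1/4417) + 13967*(-1/32499) = √67499*(1/4417) - 13967/32499 = √67499/4417 - 13967/32499 = -13967/32499 + √67499/4417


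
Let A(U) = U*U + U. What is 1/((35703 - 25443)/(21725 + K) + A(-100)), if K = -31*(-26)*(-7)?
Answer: 1787/17692440 ≈ 0.00010100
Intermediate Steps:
A(U) = U + U² (A(U) = U² + U = U + U²)
K = -5642 (K = 806*(-7) = -5642)
1/((35703 - 25443)/(21725 + K) + A(-100)) = 1/((35703 - 25443)/(21725 - 5642) - 100*(1 - 100)) = 1/(10260/16083 - 100*(-99)) = 1/(10260*(1/16083) + 9900) = 1/(1140/1787 + 9900) = 1/(17692440/1787) = 1787/17692440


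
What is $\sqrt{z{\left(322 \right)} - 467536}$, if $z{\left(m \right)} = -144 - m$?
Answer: $i \sqrt{468002} \approx 684.11 i$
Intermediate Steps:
$\sqrt{z{\left(322 \right)} - 467536} = \sqrt{\left(-144 - 322\right) - 467536} = \sqrt{-466 - 467536} = \sqrt{-468002} = i \sqrt{468002}$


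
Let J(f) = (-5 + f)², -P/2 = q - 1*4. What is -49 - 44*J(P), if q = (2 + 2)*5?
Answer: -60285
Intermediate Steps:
q = 20 (q = 4*5 = 20)
P = -32 (P = -2*(20 - 1*4) = -2*(20 - 4) = -2*16 = -32)
-49 - 44*J(P) = -49 - 44*(-5 - 32)² = -49 - 44*(-37)² = -49 - 44*1369 = -49 - 60236 = -60285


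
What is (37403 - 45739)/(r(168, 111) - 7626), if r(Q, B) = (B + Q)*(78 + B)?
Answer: -8336/45105 ≈ -0.18481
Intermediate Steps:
r(Q, B) = (78 + B)*(B + Q)
(37403 - 45739)/(r(168, 111) - 7626) = (37403 - 45739)/((111**2 + 78*111 + 78*168 + 111*168) - 7626) = -8336/((12321 + 8658 + 13104 + 18648) - 7626) = -8336/(52731 - 7626) = -8336/45105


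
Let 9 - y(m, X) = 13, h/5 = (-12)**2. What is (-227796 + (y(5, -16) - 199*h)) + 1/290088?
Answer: -107645855039/290088 ≈ -3.7108e+5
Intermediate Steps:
h = 720 (h = 5*(-12)**2 = 5*144 = 720)
y(m, X) = -4 (y(m, X) = 9 - 1*13 = 9 - 13 = -4)
(-227796 + (y(5, -16) - 199*h)) + 1/290088 = (-227796 + (-4 - 199*720)) + 1/290088 = (-227796 + (-4 - 143280)) + 1/290088 = (-227796 - 143284) + 1/290088 = -371080 + 1/290088 = -107645855039/290088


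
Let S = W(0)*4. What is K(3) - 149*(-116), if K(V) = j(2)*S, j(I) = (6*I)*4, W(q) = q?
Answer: 17284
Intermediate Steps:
j(I) = 24*I
S = 0 (S = 0*4 = 0)
K(V) = 0 (K(V) = (24*2)*0 = 48*0 = 0)
K(3) - 149*(-116) = 0 - 149*(-116) = 0 + 17284 = 17284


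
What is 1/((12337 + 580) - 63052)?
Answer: -1/50135 ≈ -1.9946e-5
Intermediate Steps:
1/((12337 + 580) - 63052) = 1/(12917 - 63052) = 1/(-50135) = -1/50135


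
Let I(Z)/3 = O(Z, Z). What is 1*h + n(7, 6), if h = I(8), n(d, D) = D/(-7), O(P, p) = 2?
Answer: 36/7 ≈ 5.1429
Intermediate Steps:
I(Z) = 6 (I(Z) = 3*2 = 6)
n(d, D) = -D/7 (n(d, D) = D*(-⅐) = -D/7)
h = 6
1*h + n(7, 6) = 1*6 - ⅐*6 = 6 - 6/7 = 36/7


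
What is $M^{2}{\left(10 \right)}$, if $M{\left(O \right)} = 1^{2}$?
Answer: $1$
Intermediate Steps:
$M{\left(O \right)} = 1$
$M^{2}{\left(10 \right)} = 1^{2} = 1$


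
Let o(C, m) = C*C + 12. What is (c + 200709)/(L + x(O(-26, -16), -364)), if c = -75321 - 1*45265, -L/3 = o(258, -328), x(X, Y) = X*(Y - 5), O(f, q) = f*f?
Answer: -80123/449172 ≈ -0.17838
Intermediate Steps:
O(f, q) = f²
x(X, Y) = X*(-5 + Y)
o(C, m) = 12 + C² (o(C, m) = C² + 12 = 12 + C²)
L = -199728 (L = -3*(12 + 258²) = -3*(12 + 66564) = -3*66576 = -199728)
c = -120586 (c = -75321 - 45265 = -120586)
(c + 200709)/(L + x(O(-26, -16), -364)) = (-120586 + 200709)/(-199728 + (-26)²*(-5 - 364)) = 80123/(-199728 + 676*(-369)) = 80123/(-199728 - 249444) = 80123/(-449172) = 80123*(-1/449172) = -80123/449172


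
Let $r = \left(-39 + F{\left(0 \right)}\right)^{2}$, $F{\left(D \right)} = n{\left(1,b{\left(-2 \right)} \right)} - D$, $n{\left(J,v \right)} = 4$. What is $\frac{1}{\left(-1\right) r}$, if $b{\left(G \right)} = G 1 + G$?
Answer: $- \frac{1}{1225} \approx -0.00081633$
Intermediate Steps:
$b{\left(G \right)} = 2 G$ ($b{\left(G \right)} = G + G = 2 G$)
$F{\left(D \right)} = 4 - D$
$r = 1225$ ($r = \left(-39 + \left(4 - 0\right)\right)^{2} = \left(-39 + \left(4 + 0\right)\right)^{2} = \left(-39 + 4\right)^{2} = \left(-35\right)^{2} = 1225$)
$\frac{1}{\left(-1\right) r} = \frac{1}{\left(-1\right) 1225} = \frac{1}{-1225} = - \frac{1}{1225}$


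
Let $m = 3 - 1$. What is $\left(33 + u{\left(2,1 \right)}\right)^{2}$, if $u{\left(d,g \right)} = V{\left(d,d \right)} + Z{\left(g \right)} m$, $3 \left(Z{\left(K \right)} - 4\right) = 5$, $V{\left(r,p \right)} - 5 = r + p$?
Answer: $\frac{25600}{9} \approx 2844.4$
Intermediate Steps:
$m = 2$
$V{\left(r,p \right)} = 5 + p + r$ ($V{\left(r,p \right)} = 5 + \left(r + p\right) = 5 + \left(p + r\right) = 5 + p + r$)
$Z{\left(K \right)} = \frac{17}{3}$ ($Z{\left(K \right)} = 4 + \frac{1}{3} \cdot 5 = 4 + \frac{5}{3} = \frac{17}{3}$)
$u{\left(d,g \right)} = \frac{49}{3} + 2 d$ ($u{\left(d,g \right)} = \left(5 + d + d\right) + \frac{17}{3} \cdot 2 = \left(5 + 2 d\right) + \frac{34}{3} = \frac{49}{3} + 2 d$)
$\left(33 + u{\left(2,1 \right)}\right)^{2} = \left(33 + \left(\frac{49}{3} + 2 \cdot 2\right)\right)^{2} = \left(33 + \left(\frac{49}{3} + 4\right)\right)^{2} = \left(33 + \frac{61}{3}\right)^{2} = \left(\frac{160}{3}\right)^{2} = \frac{25600}{9}$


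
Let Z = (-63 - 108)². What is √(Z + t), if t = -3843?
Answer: 3*√2822 ≈ 159.37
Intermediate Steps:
Z = 29241 (Z = (-171)² = 29241)
√(Z + t) = √(29241 - 3843) = √25398 = 3*√2822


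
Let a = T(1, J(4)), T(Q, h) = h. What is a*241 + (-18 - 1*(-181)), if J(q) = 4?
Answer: 1127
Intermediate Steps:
a = 4
a*241 + (-18 - 1*(-181)) = 4*241 + (-18 - 1*(-181)) = 964 + (-18 + 181) = 964 + 163 = 1127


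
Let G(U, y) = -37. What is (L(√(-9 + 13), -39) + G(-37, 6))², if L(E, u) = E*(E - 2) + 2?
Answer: 1225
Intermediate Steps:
L(E, u) = 2 + E*(-2 + E) (L(E, u) = E*(-2 + E) + 2 = 2 + E*(-2 + E))
(L(√(-9 + 13), -39) + G(-37, 6))² = ((2 + (√(-9 + 13))² - 2*√(-9 + 13)) - 37)² = ((2 + (√4)² - 2*√4) - 37)² = ((2 + 2² - 2*2) - 37)² = ((2 + 4 - 4) - 37)² = (2 - 37)² = (-35)² = 1225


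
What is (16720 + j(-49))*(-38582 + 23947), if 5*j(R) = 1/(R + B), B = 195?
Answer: -35725794127/146 ≈ -2.4470e+8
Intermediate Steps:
j(R) = 1/(5*(195 + R)) (j(R) = 1/(5*(R + 195)) = 1/(5*(195 + R)))
(16720 + j(-49))*(-38582 + 23947) = (16720 + 1/(5*(195 - 49)))*(-38582 + 23947) = (16720 + (1/5)/146)*(-14635) = (16720 + (1/5)*(1/146))*(-14635) = (16720 + 1/730)*(-14635) = (12205601/730)*(-14635) = -35725794127/146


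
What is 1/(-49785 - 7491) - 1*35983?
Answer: -2060962309/57276 ≈ -35983.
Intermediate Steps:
1/(-49785 - 7491) - 1*35983 = 1/(-57276) - 35983 = -1/57276 - 35983 = -2060962309/57276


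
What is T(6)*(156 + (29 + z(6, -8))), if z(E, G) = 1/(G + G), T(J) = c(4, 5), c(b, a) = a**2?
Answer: 73975/16 ≈ 4623.4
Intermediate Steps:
T(J) = 25 (T(J) = 5**2 = 25)
z(E, G) = 1/(2*G)
T(6)*(156 + (29 + z(6, -8))) = 25*(156 + (29 + (1/2)/(-8))) = 25*(156 + (29 + (1/2)*(-1/8))) = 25*(156 + (29 - 1/16)) = 25*(156 + 463/16) = 25*(2959/16) = 73975/16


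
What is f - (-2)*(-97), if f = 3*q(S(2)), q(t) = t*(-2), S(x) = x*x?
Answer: -218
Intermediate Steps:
S(x) = x²
q(t) = -2*t
f = -24 (f = 3*(-2*2²) = 3*(-2*4) = 3*(-8) = -24)
f - (-2)*(-97) = -24 - (-2)*(-97) = -24 - 1*194 = -24 - 194 = -218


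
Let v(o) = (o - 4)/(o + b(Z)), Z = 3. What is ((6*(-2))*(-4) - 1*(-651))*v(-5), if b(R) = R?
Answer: 6291/2 ≈ 3145.5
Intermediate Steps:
v(o) = (-4 + o)/(3 + o) (v(o) = (o - 4)/(o + 3) = (-4 + o)/(3 + o))
((6*(-2))*(-4) - 1*(-651))*v(-5) = ((6*(-2))*(-4) - 1*(-651))*((-4 - 5)/(3 - 5)) = (-12*(-4) + 651)*(-9/(-2)) = (48 + 651)*(-½*(-9)) = 699*(9/2) = 6291/2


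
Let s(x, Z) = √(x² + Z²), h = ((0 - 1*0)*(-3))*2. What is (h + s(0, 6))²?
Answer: 36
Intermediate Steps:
h = 0 (h = ((0 + 0)*(-3))*2 = (0*(-3))*2 = 0*2 = 0)
s(x, Z) = √(Z² + x²)
(h + s(0, 6))² = (0 + √(6² + 0²))² = (0 + √(36 + 0))² = (0 + √36)² = (0 + 6)² = 6² = 36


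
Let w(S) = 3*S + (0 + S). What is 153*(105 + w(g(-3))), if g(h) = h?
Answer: 14229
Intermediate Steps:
w(S) = 4*S (w(S) = 3*S + S = 4*S)
153*(105 + w(g(-3))) = 153*(105 + 4*(-3)) = 153*(105 - 12) = 153*93 = 14229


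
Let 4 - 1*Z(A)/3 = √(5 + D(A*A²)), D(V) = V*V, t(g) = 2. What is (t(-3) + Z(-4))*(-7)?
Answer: -98 + 21*√4101 ≈ 1246.8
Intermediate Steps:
D(V) = V²
Z(A) = 12 - 3*√(5 + A⁶) (Z(A) = 12 - 3*√(5 + (A*A²)²) = 12 - 3*√(5 + (A³)²) = 12 - 3*√(5 + A⁶))
(t(-3) + Z(-4))*(-7) = (2 + (12 - 3*√(5 + (-4)⁶)))*(-7) = (2 + (12 - 3*√(5 + 4096)))*(-7) = (2 + (12 - 3*√4101))*(-7) = (14 - 3*√4101)*(-7) = -98 + 21*√4101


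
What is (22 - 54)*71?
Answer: -2272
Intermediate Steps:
(22 - 54)*71 = -32*71 = -2272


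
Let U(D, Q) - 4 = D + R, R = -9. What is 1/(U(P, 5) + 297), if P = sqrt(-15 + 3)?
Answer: 73/21319 - I*sqrt(3)/42638 ≈ 0.0034242 - 4.0622e-5*I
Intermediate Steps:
P = 2*I*sqrt(3) (P = sqrt(-12) = 2*I*sqrt(3) ≈ 3.4641*I)
U(D, Q) = -5 + D (U(D, Q) = 4 + (D - 9) = 4 + (-9 + D) = -5 + D)
1/(U(P, 5) + 297) = 1/((-5 + 2*I*sqrt(3)) + 297) = 1/(292 + 2*I*sqrt(3))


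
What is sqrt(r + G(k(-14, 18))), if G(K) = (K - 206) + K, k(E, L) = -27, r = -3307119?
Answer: I*sqrt(3307379) ≈ 1818.6*I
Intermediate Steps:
G(K) = -206 + 2*K (G(K) = (-206 + K) + K = -206 + 2*K)
sqrt(r + G(k(-14, 18))) = sqrt(-3307119 + (-206 + 2*(-27))) = sqrt(-3307119 + (-206 - 54)) = sqrt(-3307119 - 260) = sqrt(-3307379) = I*sqrt(3307379)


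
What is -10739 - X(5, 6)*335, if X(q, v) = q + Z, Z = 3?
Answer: -13419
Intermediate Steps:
X(q, v) = 3 + q (X(q, v) = q + 3 = 3 + q)
-10739 - X(5, 6)*335 = -10739 - (3 + 5)*335 = -10739 - 8*335 = -10739 - 1*2680 = -10739 - 2680 = -13419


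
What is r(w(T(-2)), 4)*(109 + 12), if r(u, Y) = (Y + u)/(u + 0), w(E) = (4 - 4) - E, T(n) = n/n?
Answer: -363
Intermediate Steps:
T(n) = 1
w(E) = -E (w(E) = 0 - E = -E)
r(u, Y) = (Y + u)/u
r(w(T(-2)), 4)*(109 + 12) = ((4 - 1*1)/((-1*1)))*(109 + 12) = ((4 - 1)/(-1))*121 = -1*3*121 = -3*121 = -363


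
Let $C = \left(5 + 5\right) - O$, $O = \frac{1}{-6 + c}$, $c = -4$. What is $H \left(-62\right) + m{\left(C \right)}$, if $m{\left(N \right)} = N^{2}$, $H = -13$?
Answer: $\frac{90801}{100} \approx 908.01$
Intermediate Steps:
$O = - \frac{1}{10}$ ($O = \frac{1}{-6 - 4} = \frac{1}{-10} = - \frac{1}{10} \approx -0.1$)
$C = \frac{101}{10}$ ($C = \left(5 + 5\right) - - \frac{1}{10} = 10 + \frac{1}{10} = \frac{101}{10} \approx 10.1$)
$H \left(-62\right) + m{\left(C \right)} = \left(-13\right) \left(-62\right) + \left(\frac{101}{10}\right)^{2} = 806 + \frac{10201}{100} = \frac{90801}{100}$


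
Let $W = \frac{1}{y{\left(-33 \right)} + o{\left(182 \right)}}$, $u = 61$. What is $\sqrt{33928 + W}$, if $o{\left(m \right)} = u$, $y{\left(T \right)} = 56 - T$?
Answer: $\frac{\sqrt{30535206}}{30} \approx 184.2$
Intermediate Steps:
$o{\left(m \right)} = 61$
$W = \frac{1}{150}$ ($W = \frac{1}{\left(56 - -33\right) + 61} = \frac{1}{\left(56 + 33\right) + 61} = \frac{1}{89 + 61} = \frac{1}{150} \approx 0.0066667$)
$\sqrt{33928 + W} = \sqrt{33928 + \frac{1}{150}} = \sqrt{\frac{5089201}{150}} = \frac{\sqrt{30535206}}{30}$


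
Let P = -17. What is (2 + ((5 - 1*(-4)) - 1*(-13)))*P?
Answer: -408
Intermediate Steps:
(2 + ((5 - 1*(-4)) - 1*(-13)))*P = (2 + ((5 - 1*(-4)) - 1*(-13)))*(-17) = (2 + ((5 + 4) + 13))*(-17) = (2 + (9 + 13))*(-17) = (2 + 22)*(-17) = 24*(-17) = -408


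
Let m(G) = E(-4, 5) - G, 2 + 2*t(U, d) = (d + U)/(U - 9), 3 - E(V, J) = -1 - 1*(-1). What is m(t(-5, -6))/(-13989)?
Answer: -101/391692 ≈ -0.00025786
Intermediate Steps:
E(V, J) = 3 (E(V, J) = 3 - (-1 - 1*(-1)) = 3 - (-1 + 1) = 3 - 1*0 = 3 + 0 = 3)
t(U, d) = -1 + (U + d)/(2*(-9 + U)) (t(U, d) = -1 + ((d + U)/(U - 9))/2 = -1 + ((U + d)/(-9 + U))/2 = -1 + (U + d)/(2*(-9 + U)))
m(G) = 3 - G
m(t(-5, -6))/(-13989) = (3 - (18 - 6 - 1*(-5))/(2*(-9 - 5)))/(-13989) = (3 - (18 - 6 + 5)/(2*(-14)))*(-1/13989) = (3 - (-1)*17/(2*14))*(-1/13989) = (3 - 1*(-17/28))*(-1/13989) = (3 + 17/28)*(-1/13989) = (101/28)*(-1/13989) = -101/391692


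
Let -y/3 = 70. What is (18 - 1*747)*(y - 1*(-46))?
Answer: 119556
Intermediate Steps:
y = -210 (y = -3*70 = -210)
(18 - 1*747)*(y - 1*(-46)) = (18 - 1*747)*(-210 - 1*(-46)) = (18 - 747)*(-210 + 46) = -729*(-164) = 119556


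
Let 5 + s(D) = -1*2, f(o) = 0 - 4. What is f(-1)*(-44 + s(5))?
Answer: 204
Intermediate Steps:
f(o) = -4
s(D) = -7 (s(D) = -5 - 1*2 = -5 - 2 = -7)
f(-1)*(-44 + s(5)) = -4*(-44 - 7) = -4*(-51) = 204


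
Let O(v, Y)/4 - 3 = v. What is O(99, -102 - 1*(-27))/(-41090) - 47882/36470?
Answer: -14159651/10703945 ≈ -1.3228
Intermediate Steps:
O(v, Y) = 12 + 4*v
O(99, -102 - 1*(-27))/(-41090) - 47882/36470 = (12 + 4*99)/(-41090) - 47882/36470 = (12 + 396)*(-1/41090) - 47882*1/36470 = 408*(-1/41090) - 23941/18235 = -204/20545 - 23941/18235 = -14159651/10703945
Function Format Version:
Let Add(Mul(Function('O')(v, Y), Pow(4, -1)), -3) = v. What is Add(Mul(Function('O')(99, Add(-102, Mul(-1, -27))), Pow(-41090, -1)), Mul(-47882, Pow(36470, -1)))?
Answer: Rational(-14159651, 10703945) ≈ -1.3228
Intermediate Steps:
Function('O')(v, Y) = Add(12, Mul(4, v))
Add(Mul(Function('O')(99, Add(-102, Mul(-1, -27))), Pow(-41090, -1)), Mul(-47882, Pow(36470, -1))) = Add(Mul(Add(12, Mul(4, 99)), Pow(-41090, -1)), Mul(-47882, Pow(36470, -1))) = Add(Mul(Add(12, 396), Rational(-1, 41090)), Mul(-47882, Rational(1, 36470))) = Add(Mul(408, Rational(-1, 41090)), Rational(-23941, 18235)) = Add(Rational(-204, 20545), Rational(-23941, 18235)) = Rational(-14159651, 10703945)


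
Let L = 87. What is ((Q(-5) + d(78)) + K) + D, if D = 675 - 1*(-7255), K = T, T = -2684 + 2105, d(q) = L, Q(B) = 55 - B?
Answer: 7498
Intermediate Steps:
d(q) = 87
T = -579
K = -579
D = 7930 (D = 675 + 7255 = 7930)
((Q(-5) + d(78)) + K) + D = (((55 - 1*(-5)) + 87) - 579) + 7930 = (((55 + 5) + 87) - 579) + 7930 = ((60 + 87) - 579) + 7930 = (147 - 579) + 7930 = -432 + 7930 = 7498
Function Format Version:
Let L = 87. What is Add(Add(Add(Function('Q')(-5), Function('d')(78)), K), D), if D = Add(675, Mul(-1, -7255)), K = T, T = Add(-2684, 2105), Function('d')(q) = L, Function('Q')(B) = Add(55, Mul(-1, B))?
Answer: 7498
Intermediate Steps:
Function('d')(q) = 87
T = -579
K = -579
D = 7930 (D = Add(675, 7255) = 7930)
Add(Add(Add(Function('Q')(-5), Function('d')(78)), K), D) = Add(Add(Add(Add(55, Mul(-1, -5)), 87), -579), 7930) = Add(Add(Add(Add(55, 5), 87), -579), 7930) = Add(Add(Add(60, 87), -579), 7930) = Add(Add(147, -579), 7930) = Add(-432, 7930) = 7498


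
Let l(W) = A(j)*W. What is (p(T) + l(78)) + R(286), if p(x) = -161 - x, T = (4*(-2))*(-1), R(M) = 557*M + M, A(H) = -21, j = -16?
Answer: 157781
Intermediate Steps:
R(M) = 558*M
T = 8 (T = -8*(-1) = 8)
l(W) = -21*W
(p(T) + l(78)) + R(286) = ((-161 - 1*8) - 21*78) + 558*286 = ((-161 - 8) - 1638) + 159588 = (-169 - 1638) + 159588 = -1807 + 159588 = 157781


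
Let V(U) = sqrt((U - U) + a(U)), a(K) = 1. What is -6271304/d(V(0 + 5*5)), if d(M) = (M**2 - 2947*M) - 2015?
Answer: 6271304/4961 ≈ 1264.1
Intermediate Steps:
V(U) = 1 (V(U) = sqrt((U - U) + 1) = sqrt(0 + 1) = sqrt(1) = 1)
d(M) = -2015 + M**2 - 2947*M
-6271304/d(V(0 + 5*5)) = -6271304/(-2015 + 1**2 - 2947*1) = -6271304/(-2015 + 1 - 2947) = -6271304/(-4961) = -6271304*(-1/4961) = 6271304/4961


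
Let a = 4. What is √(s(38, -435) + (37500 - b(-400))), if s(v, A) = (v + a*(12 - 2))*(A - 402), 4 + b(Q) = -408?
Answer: I*√27374 ≈ 165.45*I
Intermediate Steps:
b(Q) = -412 (b(Q) = -4 - 408 = -412)
s(v, A) = (-402 + A)*(40 + v) (s(v, A) = (v + 4*(12 - 2))*(A - 402) = (v + 4*10)*(-402 + A) = (v + 40)*(-402 + A) = (40 + v)*(-402 + A) = (-402 + A)*(40 + v))
√(s(38, -435) + (37500 - b(-400))) = √((-16080 - 402*38 + 40*(-435) - 435*38) + (37500 - 1*(-412))) = √((-16080 - 15276 - 17400 - 16530) + (37500 + 412)) = √(-65286 + 37912) = √(-27374) = I*√27374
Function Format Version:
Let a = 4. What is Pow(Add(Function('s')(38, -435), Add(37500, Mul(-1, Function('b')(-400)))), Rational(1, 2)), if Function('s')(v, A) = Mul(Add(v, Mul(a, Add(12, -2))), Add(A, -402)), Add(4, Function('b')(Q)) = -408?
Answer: Mul(I, Pow(27374, Rational(1, 2))) ≈ Mul(165.45, I)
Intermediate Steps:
Function('b')(Q) = -412 (Function('b')(Q) = Add(-4, -408) = -412)
Function('s')(v, A) = Mul(Add(-402, A), Add(40, v)) (Function('s')(v, A) = Mul(Add(v, Mul(4, Add(12, -2))), Add(A, -402)) = Mul(Add(v, Mul(4, 10)), Add(-402, A)) = Mul(Add(v, 40), Add(-402, A)) = Mul(Add(40, v), Add(-402, A)) = Mul(Add(-402, A), Add(40, v)))
Pow(Add(Function('s')(38, -435), Add(37500, Mul(-1, Function('b')(-400)))), Rational(1, 2)) = Pow(Add(Add(-16080, Mul(-402, 38), Mul(40, -435), Mul(-435, 38)), Add(37500, Mul(-1, -412))), Rational(1, 2)) = Pow(Add(Add(-16080, -15276, -17400, -16530), Add(37500, 412)), Rational(1, 2)) = Pow(Add(-65286, 37912), Rational(1, 2)) = Pow(-27374, Rational(1, 2)) = Mul(I, Pow(27374, Rational(1, 2)))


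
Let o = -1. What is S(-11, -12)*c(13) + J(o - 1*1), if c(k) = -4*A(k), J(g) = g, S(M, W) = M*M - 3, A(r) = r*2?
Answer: -12274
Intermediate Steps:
A(r) = 2*r
S(M, W) = -3 + M**2 (S(M, W) = M**2 - 3 = -3 + M**2)
c(k) = -8*k
S(-11, -12)*c(13) + J(o - 1*1) = (-3 + (-11)**2)*(-8*13) + (-1 - 1*1) = (-3 + 121)*(-104) + (-1 - 1) = 118*(-104) - 2 = -12272 - 2 = -12274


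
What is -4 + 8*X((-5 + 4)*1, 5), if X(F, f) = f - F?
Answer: 44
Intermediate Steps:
-4 + 8*X((-5 + 4)*1, 5) = -4 + 8*(5 - (-5 + 4)) = -4 + 8*(5 - (-1)) = -4 + 8*(5 - 1*(-1)) = -4 + 8*(5 + 1) = -4 + 8*6 = -4 + 48 = 44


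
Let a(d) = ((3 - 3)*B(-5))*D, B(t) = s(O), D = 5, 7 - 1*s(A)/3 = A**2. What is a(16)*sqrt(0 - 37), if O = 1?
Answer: 0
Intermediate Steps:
s(A) = 21 - 3*A**2
B(t) = 18 (B(t) = 21 - 3*1**2 = 21 - 3*1 = 21 - 3 = 18)
a(d) = 0 (a(d) = ((3 - 3)*18)*5 = (0*18)*5 = 0*5 = 0)
a(16)*sqrt(0 - 37) = 0*sqrt(0 - 37) = 0*sqrt(-37) = 0*(I*sqrt(37)) = 0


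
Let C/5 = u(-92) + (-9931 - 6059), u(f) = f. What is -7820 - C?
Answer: 72590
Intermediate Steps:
C = -80410 (C = 5*(-92 + (-9931 - 6059)) = 5*(-92 - 15990) = 5*(-16082) = -80410)
-7820 - C = -7820 - 1*(-80410) = -7820 + 80410 = 72590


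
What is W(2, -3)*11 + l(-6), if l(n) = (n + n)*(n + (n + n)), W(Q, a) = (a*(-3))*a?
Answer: -81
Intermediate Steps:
W(Q, a) = -3*a² (W(Q, a) = (-3*a)*a = -3*a²)
l(n) = 6*n² (l(n) = (2*n)*(n + 2*n) = (2*n)*(3*n) = 6*n²)
W(2, -3)*11 + l(-6) = -3*(-3)²*11 + 6*(-6)² = -3*9*11 + 6*36 = -27*11 + 216 = -297 + 216 = -81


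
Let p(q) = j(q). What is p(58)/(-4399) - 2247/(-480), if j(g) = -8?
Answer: 3296131/703840 ≈ 4.6831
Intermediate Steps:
p(q) = -8
p(58)/(-4399) - 2247/(-480) = -8/(-4399) - 2247/(-480) = -8*(-1/4399) - 2247*(-1/480) = 8/4399 + 749/160 = 3296131/703840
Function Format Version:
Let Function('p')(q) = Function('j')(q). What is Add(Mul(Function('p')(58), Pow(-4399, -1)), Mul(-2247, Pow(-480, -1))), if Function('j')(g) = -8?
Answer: Rational(3296131, 703840) ≈ 4.6831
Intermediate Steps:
Function('p')(q) = -8
Add(Mul(Function('p')(58), Pow(-4399, -1)), Mul(-2247, Pow(-480, -1))) = Add(Mul(-8, Pow(-4399, -1)), Mul(-2247, Pow(-480, -1))) = Add(Mul(-8, Rational(-1, 4399)), Mul(-2247, Rational(-1, 480))) = Add(Rational(8, 4399), Rational(749, 160)) = Rational(3296131, 703840)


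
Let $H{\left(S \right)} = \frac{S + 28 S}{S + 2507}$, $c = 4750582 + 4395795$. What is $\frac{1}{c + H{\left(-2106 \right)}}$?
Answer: $\frac{401}{3667636103} \approx 1.0933 \cdot 10^{-7}$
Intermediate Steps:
$c = 9146377$
$H{\left(S \right)} = \frac{29 S}{2507 + S}$
$\frac{1}{c + H{\left(-2106 \right)}} = \frac{1}{9146377 + 29 \left(-2106\right) \frac{1}{2507 - 2106}} = \frac{1}{9146377 + 29 \left(-2106\right) \frac{1}{401}} = \frac{1}{9146377 - \frac{61074}{401}} = \frac{1}{\frac{3667636103}{401}} = \frac{401}{3667636103}$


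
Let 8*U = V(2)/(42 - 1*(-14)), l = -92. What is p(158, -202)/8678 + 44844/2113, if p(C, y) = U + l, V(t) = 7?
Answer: 24893559617/1173543296 ≈ 21.212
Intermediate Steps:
U = 1/64 (U = (7/(42 - 1*(-14)))/8 = (7/(42 + 14))/8 = (7/56)/8 = (7*(1/56))/8 = (⅛)*(⅛) = 1/64 ≈ 0.015625)
p(C, y) = -5887/64 (p(C, y) = 1/64 - 92 = -5887/64)
p(158, -202)/8678 + 44844/2113 = -5887/64/8678 + 44844/2113 = -5887/64*1/8678 + 44844*(1/2113) = -5887/555392 + 44844/2113 = 24893559617/1173543296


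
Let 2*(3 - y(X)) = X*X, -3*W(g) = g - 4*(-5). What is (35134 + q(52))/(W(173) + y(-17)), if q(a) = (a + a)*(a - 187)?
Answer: -126564/1235 ≈ -102.48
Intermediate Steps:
q(a) = 2*a*(-187 + a) (q(a) = (2*a)*(-187 + a) = 2*a*(-187 + a))
W(g) = -20/3 - g/3 (W(g) = -(g - 4*(-5))/3 = -(g + 20)/3 = -(20 + g)/3 = -20/3 - g/3)
y(X) = 3 - X**2/2 (y(X) = 3 - X*X/2 = 3 - X**2/2)
(35134 + q(52))/(W(173) + y(-17)) = (35134 + 2*52*(-187 + 52))/((-20/3 - 1/3*173) + (3 - 1/2*(-17)**2)) = (35134 + 2*52*(-135))/((-20/3 - 173/3) + (3 - 1/2*289)) = (35134 - 14040)/(-193/3 + (3 - 289/2)) = 21094/(-193/3 - 283/2) = 21094/(-1235/6) = 21094*(-6/1235) = -126564/1235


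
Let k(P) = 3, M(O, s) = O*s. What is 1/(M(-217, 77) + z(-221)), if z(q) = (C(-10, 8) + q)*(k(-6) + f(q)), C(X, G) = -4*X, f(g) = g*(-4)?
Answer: -1/177256 ≈ -5.6416e-6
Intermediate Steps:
f(g) = -4*g
z(q) = (3 - 4*q)*(40 + q) (z(q) = (-4*(-10) + q)*(3 - 4*q) = (40 + q)*(3 - 4*q) = (3 - 4*q)*(40 + q))
1/(M(-217, 77) + z(-221)) = 1/(-217*77 + (120 - 157*(-221) - 4*(-221)**2)) = 1/(-16709 + (120 + 34697 - 4*48841)) = 1/(-16709 + (120 + 34697 - 195364)) = 1/(-16709 - 160547) = 1/(-177256) = -1/177256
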